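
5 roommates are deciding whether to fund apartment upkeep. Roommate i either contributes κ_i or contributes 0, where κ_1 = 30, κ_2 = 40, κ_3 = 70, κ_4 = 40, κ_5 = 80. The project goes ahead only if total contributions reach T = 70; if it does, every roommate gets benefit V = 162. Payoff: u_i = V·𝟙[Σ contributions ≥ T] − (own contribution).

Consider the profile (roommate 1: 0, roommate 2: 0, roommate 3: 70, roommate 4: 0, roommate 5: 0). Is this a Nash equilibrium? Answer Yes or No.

Yes

Total = 70 ≥ 70: provided.
Roommate 1 (pledges 0, payoff 162): pledging 30 → total 100, payoff 132. No gain.
Roommate 2 (pledges 0, payoff 162): pledging 40 → total 110, payoff 122. No gain.
Roommate 3 (pledges 70, payoff 92): dropping to 0 → total 0, payoff 0. No gain.
Roommate 4 (pledges 0, payoff 162): pledging 40 → total 110, payoff 122. No gain.
Roommate 5 (pledges 0, payoff 162): pledging 80 → total 150, payoff 82. No gain.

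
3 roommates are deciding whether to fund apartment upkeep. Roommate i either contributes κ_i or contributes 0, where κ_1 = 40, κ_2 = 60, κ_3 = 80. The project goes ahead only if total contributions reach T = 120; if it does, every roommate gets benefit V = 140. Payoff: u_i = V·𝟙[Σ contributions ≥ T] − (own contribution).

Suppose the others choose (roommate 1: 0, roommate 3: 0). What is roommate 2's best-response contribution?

Others' total = 0. Even contributing 60 gives 60 < 120: no benefit either way.
Best response: 0.

0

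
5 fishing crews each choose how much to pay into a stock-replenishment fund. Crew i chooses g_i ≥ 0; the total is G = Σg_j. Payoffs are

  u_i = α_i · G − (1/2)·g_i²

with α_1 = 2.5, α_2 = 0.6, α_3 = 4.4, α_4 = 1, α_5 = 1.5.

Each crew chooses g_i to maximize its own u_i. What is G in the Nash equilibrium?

Crew i's FOC: ∂u_i/∂g_i = α_i − g_i = 0, so g_i* = α_i.
NE contributions = (2.5, 0.6, 4.4, 1, 1.5); G = 10.

10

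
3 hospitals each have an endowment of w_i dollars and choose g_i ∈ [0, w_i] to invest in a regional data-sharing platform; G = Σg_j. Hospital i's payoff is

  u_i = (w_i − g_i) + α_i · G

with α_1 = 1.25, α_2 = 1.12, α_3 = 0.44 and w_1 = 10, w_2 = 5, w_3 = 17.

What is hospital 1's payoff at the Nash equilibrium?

∂u_i/∂g_i = α_i − 1, so hospital i contributes w_i if α_i > 1, else 0.
α_i > 1 for i ∈ {1, 2}; NE contributions (10, 5, 0), G = 15.
u_1 = (10 − 10) + 1.25·15 = 18.75.

18.75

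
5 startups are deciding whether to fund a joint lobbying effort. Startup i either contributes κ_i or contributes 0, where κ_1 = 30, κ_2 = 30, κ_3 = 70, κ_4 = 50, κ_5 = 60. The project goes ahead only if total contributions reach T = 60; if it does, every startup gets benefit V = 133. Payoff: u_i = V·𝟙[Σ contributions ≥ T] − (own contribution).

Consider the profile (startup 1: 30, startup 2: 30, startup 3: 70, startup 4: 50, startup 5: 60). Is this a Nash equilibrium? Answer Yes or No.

Total = 240 ≥ 60: provided.
Startup 1 (pledges 30, payoff 103): dropping to 0 → total 210, payoff 133. Profitable deviation.

No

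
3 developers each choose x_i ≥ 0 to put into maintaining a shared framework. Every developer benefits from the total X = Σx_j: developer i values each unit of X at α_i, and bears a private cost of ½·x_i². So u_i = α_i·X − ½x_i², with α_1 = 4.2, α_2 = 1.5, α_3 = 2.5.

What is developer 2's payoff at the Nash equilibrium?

11.175

Developer i's FOC: ∂u_i/∂x_i = α_i − x_i = 0, so x_i* = α_i.
NE contributions = (4.2, 1.5, 2.5); X = 8.2.
u_2 = α_2·X − ½·(x_2)² = 1.5·8.2 − ½·1.5² = 11.175.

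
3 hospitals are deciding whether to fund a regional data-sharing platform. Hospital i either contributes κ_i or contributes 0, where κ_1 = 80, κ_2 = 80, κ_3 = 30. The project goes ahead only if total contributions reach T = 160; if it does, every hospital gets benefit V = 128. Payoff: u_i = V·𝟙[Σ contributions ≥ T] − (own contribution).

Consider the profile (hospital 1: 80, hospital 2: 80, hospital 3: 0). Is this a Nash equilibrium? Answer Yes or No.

Total = 160 ≥ 160: provided.
Hospital 1 (pledges 80, payoff 48): dropping to 0 → total 80, payoff 0. No gain.
Hospital 2 (pledges 80, payoff 48): dropping to 0 → total 80, payoff 0. No gain.
Hospital 3 (pledges 0, payoff 128): pledging 30 → total 190, payoff 98. No gain.

Yes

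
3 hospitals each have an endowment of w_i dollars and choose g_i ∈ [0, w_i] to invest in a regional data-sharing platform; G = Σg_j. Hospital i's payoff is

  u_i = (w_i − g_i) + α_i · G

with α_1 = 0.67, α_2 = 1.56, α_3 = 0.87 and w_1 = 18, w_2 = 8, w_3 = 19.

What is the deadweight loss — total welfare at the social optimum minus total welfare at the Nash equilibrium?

∂u_i/∂g_i = α_i − 1, so hospital i contributes w_i if α_i > 1, else 0.
α_i > 1 for i ∈ {2}; NE contributions (0, 8, 0), G = 8.
W^NE = Σw_i − G^NE + (Σα_i)·G^NE = 45 + 2.1·8 = 61.8.
Planner: ∂(Σu_j)/∂g_i = Σα_j − 1 = 2.1 > 0, so everyone contributes w_i; G^SO = 45, W^SO = 45 + 2.1·45 = 139.5.
Deadweight loss = 77.7.

77.7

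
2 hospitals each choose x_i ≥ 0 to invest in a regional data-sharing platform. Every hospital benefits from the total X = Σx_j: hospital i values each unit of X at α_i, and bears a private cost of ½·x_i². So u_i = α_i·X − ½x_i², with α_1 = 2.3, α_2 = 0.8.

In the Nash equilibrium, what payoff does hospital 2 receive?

2.16

Hospital i's FOC: ∂u_i/∂x_i = α_i − x_i = 0, so x_i* = α_i.
NE contributions = (2.3, 0.8); X = 3.1.
u_2 = α_2·X − ½·(x_2)² = 0.8·3.1 − ½·0.8² = 2.16.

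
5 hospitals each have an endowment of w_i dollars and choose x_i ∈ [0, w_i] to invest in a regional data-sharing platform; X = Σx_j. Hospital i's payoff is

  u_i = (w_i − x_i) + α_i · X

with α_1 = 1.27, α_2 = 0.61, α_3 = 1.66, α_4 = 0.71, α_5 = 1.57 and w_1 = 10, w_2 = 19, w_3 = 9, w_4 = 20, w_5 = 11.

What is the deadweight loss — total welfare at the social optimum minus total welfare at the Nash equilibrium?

187.98

∂u_i/∂x_i = α_i − 1, so hospital i contributes w_i if α_i > 1, else 0.
α_i > 1 for i ∈ {1, 3, 5}; NE contributions (10, 0, 9, 0, 11), X = 30.
W^NE = Σw_i − X^NE + (Σα_i)·X^NE = 69 + 4.82·30 = 213.6.
Planner: ∂(Σu_j)/∂x_i = Σα_j − 1 = 4.82 > 0, so everyone contributes w_i; X^SO = 69, W^SO = 69 + 4.82·69 = 401.58.
Deadweight loss = 187.98.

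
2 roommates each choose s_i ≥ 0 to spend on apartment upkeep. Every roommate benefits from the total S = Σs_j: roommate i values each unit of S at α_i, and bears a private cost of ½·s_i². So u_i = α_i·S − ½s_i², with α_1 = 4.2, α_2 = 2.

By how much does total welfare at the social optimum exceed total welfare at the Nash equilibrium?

10.82

Roommate i's FOC: ∂u_i/∂s_i = α_i − s_i = 0, so s_i* = α_i.
NE contributions = (4.2, 2); S = 6.2.
W^NE = (Σα)·S − ½Σα_i² = 6.2² − ½·21.64 = 27.62.
Planner sets s_i = Σα_j = 6.2 for every i, so S^SO = 2·6.2 = 12.4.
W^SO = (Σα)·S^SO − ½·2·(Σα)² = (2/2)·6.2² = 38.44.
Deadweight loss = W^SO − W^NE = 10.82.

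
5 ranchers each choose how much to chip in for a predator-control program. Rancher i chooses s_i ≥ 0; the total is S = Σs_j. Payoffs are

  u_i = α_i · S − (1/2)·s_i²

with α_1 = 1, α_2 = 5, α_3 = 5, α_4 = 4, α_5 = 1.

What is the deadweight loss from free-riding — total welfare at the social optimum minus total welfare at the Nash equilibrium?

Rancher i's FOC: ∂u_i/∂s_i = α_i − s_i = 0, so s_i* = α_i.
NE contributions = (1, 5, 5, 4, 1); S = 16.
W^NE = (Σα)·S − ½Σα_i² = 16² − ½·68 = 222.
Planner sets s_i = Σα_j = 16 for every i, so S^SO = 5·16 = 80.
W^SO = (Σα)·S^SO − ½·5·(Σα)² = (5/2)·16² = 640.
Deadweight loss = W^SO − W^NE = 418.

418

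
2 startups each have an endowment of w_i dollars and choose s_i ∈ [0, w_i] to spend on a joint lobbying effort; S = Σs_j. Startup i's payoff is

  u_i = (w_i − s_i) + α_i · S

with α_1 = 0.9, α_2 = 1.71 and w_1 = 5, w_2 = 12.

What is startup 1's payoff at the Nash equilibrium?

15.8

∂u_i/∂s_i = α_i − 1, so startup i contributes w_i if α_i > 1, else 0.
α_i > 1 for i ∈ {2}; NE contributions (0, 12), S = 12.
u_1 = (5 − 0) + 0.9·12 = 15.8.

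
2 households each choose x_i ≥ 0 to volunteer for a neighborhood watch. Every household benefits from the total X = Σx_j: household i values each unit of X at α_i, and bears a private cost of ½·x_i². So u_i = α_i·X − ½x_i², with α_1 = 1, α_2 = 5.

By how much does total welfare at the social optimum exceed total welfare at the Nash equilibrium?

Household i's FOC: ∂u_i/∂x_i = α_i − x_i = 0, so x_i* = α_i.
NE contributions = (1, 5); X = 6.
W^NE = (Σα)·X − ½Σα_i² = 6² − ½·26 = 23.
Planner sets x_i = Σα_j = 6 for every i, so X^SO = 2·6 = 12.
W^SO = (Σα)·X^SO − ½·2·(Σα)² = (2/2)·6² = 36.
Deadweight loss = W^SO − W^NE = 13.

13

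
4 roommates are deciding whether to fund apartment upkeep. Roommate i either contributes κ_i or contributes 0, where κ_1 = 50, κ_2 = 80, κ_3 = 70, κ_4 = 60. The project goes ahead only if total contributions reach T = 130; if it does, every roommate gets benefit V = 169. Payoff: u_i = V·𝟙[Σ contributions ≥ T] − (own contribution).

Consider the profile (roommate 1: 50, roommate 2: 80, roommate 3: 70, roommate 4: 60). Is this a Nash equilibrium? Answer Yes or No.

Total = 260 ≥ 130: provided.
Roommate 1 (pledges 50, payoff 119): dropping to 0 → total 210, payoff 169. Profitable deviation.

No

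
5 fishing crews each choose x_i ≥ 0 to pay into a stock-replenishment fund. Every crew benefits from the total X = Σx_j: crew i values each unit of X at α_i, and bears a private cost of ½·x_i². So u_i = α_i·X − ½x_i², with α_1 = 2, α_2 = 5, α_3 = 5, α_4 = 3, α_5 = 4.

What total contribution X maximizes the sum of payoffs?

95

Planner FOC: ∂(Σu_j)/∂x_i = (Σα_j) − x_i = 0, so x_i^SO = Σα_j = 19 for every i; X^SO = 95.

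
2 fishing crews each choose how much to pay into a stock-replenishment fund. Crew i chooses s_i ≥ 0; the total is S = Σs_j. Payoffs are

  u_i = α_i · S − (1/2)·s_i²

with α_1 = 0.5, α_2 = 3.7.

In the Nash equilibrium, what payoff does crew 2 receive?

Crew i's FOC: ∂u_i/∂s_i = α_i − s_i = 0, so s_i* = α_i.
NE contributions = (0.5, 3.7); S = 4.2.
u_2 = α_2·S − ½·(s_2)² = 3.7·4.2 − ½·3.7² = 8.695.

8.695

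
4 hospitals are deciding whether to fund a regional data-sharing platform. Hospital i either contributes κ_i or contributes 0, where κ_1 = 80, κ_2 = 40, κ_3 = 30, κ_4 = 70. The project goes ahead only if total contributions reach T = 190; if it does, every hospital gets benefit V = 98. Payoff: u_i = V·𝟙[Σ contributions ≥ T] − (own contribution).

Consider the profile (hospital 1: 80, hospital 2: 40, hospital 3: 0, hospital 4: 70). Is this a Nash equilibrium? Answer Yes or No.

Yes

Total = 190 ≥ 190: provided.
Hospital 1 (pledges 80, payoff 18): dropping to 0 → total 110, payoff 0. No gain.
Hospital 2 (pledges 40, payoff 58): dropping to 0 → total 150, payoff 0. No gain.
Hospital 3 (pledges 0, payoff 98): pledging 30 → total 220, payoff 68. No gain.
Hospital 4 (pledges 70, payoff 28): dropping to 0 → total 120, payoff 0. No gain.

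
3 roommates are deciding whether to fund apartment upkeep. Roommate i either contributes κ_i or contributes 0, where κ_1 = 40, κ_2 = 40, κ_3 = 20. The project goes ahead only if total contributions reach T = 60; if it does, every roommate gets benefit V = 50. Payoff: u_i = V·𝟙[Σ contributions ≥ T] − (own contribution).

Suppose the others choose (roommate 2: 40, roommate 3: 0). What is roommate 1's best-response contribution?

40

Others' total = 40. Contributing 40 brings total to 80 ≥ 60: gain V − κ_1 = 10.
Best response: 40.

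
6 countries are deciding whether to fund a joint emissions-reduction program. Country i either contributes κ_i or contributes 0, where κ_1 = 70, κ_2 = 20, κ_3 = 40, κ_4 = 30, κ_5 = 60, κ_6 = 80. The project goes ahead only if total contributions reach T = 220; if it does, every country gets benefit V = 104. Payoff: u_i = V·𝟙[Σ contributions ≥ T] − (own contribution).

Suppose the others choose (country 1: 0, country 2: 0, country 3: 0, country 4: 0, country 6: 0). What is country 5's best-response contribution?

0

Others' total = 0. Even contributing 60 gives 60 < 220: no benefit either way.
Best response: 0.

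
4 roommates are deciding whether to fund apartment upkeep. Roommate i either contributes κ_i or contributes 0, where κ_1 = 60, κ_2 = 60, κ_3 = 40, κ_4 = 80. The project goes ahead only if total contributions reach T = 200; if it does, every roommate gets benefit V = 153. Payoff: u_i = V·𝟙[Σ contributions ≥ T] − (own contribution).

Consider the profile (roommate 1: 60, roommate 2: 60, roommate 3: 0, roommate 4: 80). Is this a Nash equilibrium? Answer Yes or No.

Total = 200 ≥ 200: provided.
Roommate 1 (pledges 60, payoff 93): dropping to 0 → total 140, payoff 0. No gain.
Roommate 2 (pledges 60, payoff 93): dropping to 0 → total 140, payoff 0. No gain.
Roommate 3 (pledges 0, payoff 153): pledging 40 → total 240, payoff 113. No gain.
Roommate 4 (pledges 80, payoff 73): dropping to 0 → total 120, payoff 0. No gain.

Yes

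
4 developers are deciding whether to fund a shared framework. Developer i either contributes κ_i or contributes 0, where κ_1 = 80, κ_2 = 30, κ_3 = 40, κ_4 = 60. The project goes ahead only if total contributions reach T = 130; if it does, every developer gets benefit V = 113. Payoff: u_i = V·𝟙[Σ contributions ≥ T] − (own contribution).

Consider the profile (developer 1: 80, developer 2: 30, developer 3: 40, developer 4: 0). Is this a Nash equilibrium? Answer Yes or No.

Total = 150 ≥ 130: provided.
Developer 1 (pledges 80, payoff 33): dropping to 0 → total 70, payoff 0. No gain.
Developer 2 (pledges 30, payoff 83): dropping to 0 → total 120, payoff 0. No gain.
Developer 3 (pledges 40, payoff 73): dropping to 0 → total 110, payoff 0. No gain.
Developer 4 (pledges 0, payoff 113): pledging 60 → total 210, payoff 53. No gain.

Yes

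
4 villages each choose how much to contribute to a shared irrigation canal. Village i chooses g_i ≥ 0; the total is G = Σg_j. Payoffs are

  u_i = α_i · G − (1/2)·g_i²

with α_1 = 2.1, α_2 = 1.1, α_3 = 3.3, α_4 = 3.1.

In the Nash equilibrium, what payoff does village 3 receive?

26.235

Village i's FOC: ∂u_i/∂g_i = α_i − g_i = 0, so g_i* = α_i.
NE contributions = (2.1, 1.1, 3.3, 3.1); G = 9.6.
u_3 = α_3·G − ½·(g_3)² = 3.3·9.6 − ½·3.3² = 26.235.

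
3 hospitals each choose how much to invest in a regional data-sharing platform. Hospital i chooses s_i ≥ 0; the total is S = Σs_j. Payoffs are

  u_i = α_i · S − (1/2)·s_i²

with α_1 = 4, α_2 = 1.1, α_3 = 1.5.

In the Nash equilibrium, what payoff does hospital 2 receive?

Hospital i's FOC: ∂u_i/∂s_i = α_i − s_i = 0, so s_i* = α_i.
NE contributions = (4, 1.1, 1.5); S = 6.6.
u_2 = α_2·S − ½·(s_2)² = 1.1·6.6 − ½·1.1² = 6.655.

6.655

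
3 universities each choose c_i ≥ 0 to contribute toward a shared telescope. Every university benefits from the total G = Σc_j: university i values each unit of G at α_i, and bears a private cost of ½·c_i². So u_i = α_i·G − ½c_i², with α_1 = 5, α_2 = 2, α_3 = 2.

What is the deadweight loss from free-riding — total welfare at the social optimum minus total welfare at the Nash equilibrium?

57

University i's FOC: ∂u_i/∂c_i = α_i − c_i = 0, so c_i* = α_i.
NE contributions = (5, 2, 2); G = 9.
W^NE = (Σα)·G − ½Σα_i² = 9² − ½·33 = 64.5.
Planner sets c_i = Σα_j = 9 for every i, so G^SO = 3·9 = 27.
W^SO = (Σα)·G^SO − ½·3·(Σα)² = (3/2)·9² = 121.5.
Deadweight loss = W^SO − W^NE = 57.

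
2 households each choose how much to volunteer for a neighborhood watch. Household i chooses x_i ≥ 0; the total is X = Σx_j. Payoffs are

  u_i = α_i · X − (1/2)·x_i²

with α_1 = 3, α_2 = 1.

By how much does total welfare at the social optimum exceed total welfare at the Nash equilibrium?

5

Household i's FOC: ∂u_i/∂x_i = α_i − x_i = 0, so x_i* = α_i.
NE contributions = (3, 1); X = 4.
W^NE = (Σα)·X − ½Σα_i² = 4² − ½·10 = 11.
Planner sets x_i = Σα_j = 4 for every i, so X^SO = 2·4 = 8.
W^SO = (Σα)·X^SO − ½·2·(Σα)² = (2/2)·4² = 16.
Deadweight loss = W^SO − W^NE = 5.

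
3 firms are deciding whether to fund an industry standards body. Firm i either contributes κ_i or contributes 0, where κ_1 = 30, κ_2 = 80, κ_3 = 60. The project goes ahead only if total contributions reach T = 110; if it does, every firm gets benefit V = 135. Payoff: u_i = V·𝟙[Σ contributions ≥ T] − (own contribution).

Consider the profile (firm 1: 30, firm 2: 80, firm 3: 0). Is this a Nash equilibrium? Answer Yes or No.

Total = 110 ≥ 110: provided.
Firm 1 (pledges 30, payoff 105): dropping to 0 → total 80, payoff 0. No gain.
Firm 2 (pledges 80, payoff 55): dropping to 0 → total 30, payoff 0. No gain.
Firm 3 (pledges 0, payoff 135): pledging 60 → total 170, payoff 75. No gain.

Yes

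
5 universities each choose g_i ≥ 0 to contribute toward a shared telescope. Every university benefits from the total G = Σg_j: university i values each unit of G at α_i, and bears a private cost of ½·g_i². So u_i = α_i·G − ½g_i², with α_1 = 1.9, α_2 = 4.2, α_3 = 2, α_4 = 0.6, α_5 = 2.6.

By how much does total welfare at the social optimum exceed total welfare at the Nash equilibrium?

University i's FOC: ∂u_i/∂g_i = α_i − g_i = 0, so g_i* = α_i.
NE contributions = (1.9, 4.2, 2, 0.6, 2.6); G = 11.3.
W^NE = (Σα)·G − ½Σα_i² = 11.3² − ½·32.37 = 111.505.
Planner sets g_i = Σα_j = 11.3 for every i, so G^SO = 5·11.3 = 56.5.
W^SO = (Σα)·G^SO − ½·5·(Σα)² = (5/2)·11.3² = 319.225.
Deadweight loss = W^SO − W^NE = 207.72.

207.72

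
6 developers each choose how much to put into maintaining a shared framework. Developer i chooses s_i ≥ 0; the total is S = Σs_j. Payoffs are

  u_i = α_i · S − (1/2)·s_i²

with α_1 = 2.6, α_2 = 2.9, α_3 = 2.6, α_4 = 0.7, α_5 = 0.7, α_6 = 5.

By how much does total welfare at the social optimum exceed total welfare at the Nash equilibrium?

444.455

Developer i's FOC: ∂u_i/∂s_i = α_i − s_i = 0, so s_i* = α_i.
NE contributions = (2.6, 2.9, 2.6, 0.7, 0.7, 5); S = 14.5.
W^NE = (Σα)·S − ½Σα_i² = 14.5² − ½·47.91 = 186.295.
Planner sets s_i = Σα_j = 14.5 for every i, so S^SO = 6·14.5 = 87.
W^SO = (Σα)·S^SO − ½·6·(Σα)² = (6/2)·14.5² = 630.75.
Deadweight loss = W^SO − W^NE = 444.455.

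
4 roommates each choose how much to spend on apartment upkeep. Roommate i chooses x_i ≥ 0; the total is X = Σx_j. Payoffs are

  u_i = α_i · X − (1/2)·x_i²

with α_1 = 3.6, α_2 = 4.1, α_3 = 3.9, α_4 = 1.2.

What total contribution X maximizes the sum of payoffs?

51.2

Planner FOC: ∂(Σu_j)/∂x_i = (Σα_j) − x_i = 0, so x_i^SO = Σα_j = 12.8 for every i; X^SO = 51.2.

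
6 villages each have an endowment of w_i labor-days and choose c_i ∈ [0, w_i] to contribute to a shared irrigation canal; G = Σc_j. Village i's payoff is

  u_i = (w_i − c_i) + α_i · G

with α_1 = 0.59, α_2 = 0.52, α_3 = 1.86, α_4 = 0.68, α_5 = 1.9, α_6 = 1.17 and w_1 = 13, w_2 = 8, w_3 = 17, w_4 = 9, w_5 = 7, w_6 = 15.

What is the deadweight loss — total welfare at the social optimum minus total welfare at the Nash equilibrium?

∂u_i/∂c_i = α_i − 1, so village i contributes w_i if α_i > 1, else 0.
α_i > 1 for i ∈ {3, 5, 6}; NE contributions (0, 0, 17, 0, 7, 15), G = 39.
W^NE = Σw_i − G^NE + (Σα_i)·G^NE = 69 + 5.72·39 = 292.08.
Planner: ∂(Σu_j)/∂c_i = Σα_j − 1 = 5.72 > 0, so everyone contributes w_i; G^SO = 69, W^SO = 69 + 5.72·69 = 463.68.
Deadweight loss = 171.6.

171.6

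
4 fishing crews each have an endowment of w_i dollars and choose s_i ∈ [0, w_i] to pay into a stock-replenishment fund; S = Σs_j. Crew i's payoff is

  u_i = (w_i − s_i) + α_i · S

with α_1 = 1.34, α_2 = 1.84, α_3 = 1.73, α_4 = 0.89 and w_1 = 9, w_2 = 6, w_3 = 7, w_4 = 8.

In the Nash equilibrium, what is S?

22

∂u_i/∂s_i = α_i − 1, so crew i contributes w_i if α_i > 1, else 0.
α_i > 1 for i ∈ {1, 2, 3}; NE contributions (9, 6, 7, 0), S = 22.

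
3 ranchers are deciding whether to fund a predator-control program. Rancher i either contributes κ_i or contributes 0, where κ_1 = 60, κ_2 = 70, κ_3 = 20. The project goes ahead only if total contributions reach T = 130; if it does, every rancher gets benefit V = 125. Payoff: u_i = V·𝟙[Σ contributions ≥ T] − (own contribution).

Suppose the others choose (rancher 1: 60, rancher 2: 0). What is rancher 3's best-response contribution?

0

Others' total = 60. Even contributing 20 gives 80 < 130: no benefit either way.
Best response: 0.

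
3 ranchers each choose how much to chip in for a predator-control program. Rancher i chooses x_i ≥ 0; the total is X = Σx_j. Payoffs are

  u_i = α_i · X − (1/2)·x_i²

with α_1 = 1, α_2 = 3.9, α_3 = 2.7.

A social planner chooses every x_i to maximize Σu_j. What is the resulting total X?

22.8

Planner FOC: ∂(Σu_j)/∂x_i = (Σα_j) − x_i = 0, so x_i^SO = Σα_j = 7.6 for every i; X^SO = 22.8.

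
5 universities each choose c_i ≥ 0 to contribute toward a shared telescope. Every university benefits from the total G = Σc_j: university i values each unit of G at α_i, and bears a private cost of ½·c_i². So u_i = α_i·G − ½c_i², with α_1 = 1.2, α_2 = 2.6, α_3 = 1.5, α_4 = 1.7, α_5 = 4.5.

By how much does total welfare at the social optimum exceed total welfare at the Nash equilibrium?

215.17

University i's FOC: ∂u_i/∂c_i = α_i − c_i = 0, so c_i* = α_i.
NE contributions = (1.2, 2.6, 1.5, 1.7, 4.5); G = 11.5.
W^NE = (Σα)·G − ½Σα_i² = 11.5² − ½·33.59 = 115.455.
Planner sets c_i = Σα_j = 11.5 for every i, so G^SO = 5·11.5 = 57.5.
W^SO = (Σα)·G^SO − ½·5·(Σα)² = (5/2)·11.5² = 330.625.
Deadweight loss = W^SO − W^NE = 215.17.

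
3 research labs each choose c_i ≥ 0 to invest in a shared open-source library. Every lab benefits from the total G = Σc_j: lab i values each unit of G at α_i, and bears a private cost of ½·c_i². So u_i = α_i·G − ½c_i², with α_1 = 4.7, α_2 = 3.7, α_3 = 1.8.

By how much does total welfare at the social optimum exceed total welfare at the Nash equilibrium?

71.53

Lab i's FOC: ∂u_i/∂c_i = α_i − c_i = 0, so c_i* = α_i.
NE contributions = (4.7, 3.7, 1.8); G = 10.2.
W^NE = (Σα)·G − ½Σα_i² = 10.2² − ½·39.02 = 84.53.
Planner sets c_i = Σα_j = 10.2 for every i, so G^SO = 3·10.2 = 30.6.
W^SO = (Σα)·G^SO − ½·3·(Σα)² = (3/2)·10.2² = 156.06.
Deadweight loss = W^SO − W^NE = 71.53.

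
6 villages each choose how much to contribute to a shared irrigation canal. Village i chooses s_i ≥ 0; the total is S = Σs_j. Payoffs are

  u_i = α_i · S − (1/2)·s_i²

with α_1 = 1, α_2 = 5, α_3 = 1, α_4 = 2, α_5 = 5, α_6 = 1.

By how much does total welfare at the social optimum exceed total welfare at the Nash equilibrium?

Village i's FOC: ∂u_i/∂s_i = α_i − s_i = 0, so s_i* = α_i.
NE contributions = (1, 5, 1, 2, 5, 1); S = 15.
W^NE = (Σα)·S − ½Σα_i² = 15² − ½·57 = 196.5.
Planner sets s_i = Σα_j = 15 for every i, so S^SO = 6·15 = 90.
W^SO = (Σα)·S^SO − ½·6·(Σα)² = (6/2)·15² = 675.
Deadweight loss = W^SO − W^NE = 478.5.

478.5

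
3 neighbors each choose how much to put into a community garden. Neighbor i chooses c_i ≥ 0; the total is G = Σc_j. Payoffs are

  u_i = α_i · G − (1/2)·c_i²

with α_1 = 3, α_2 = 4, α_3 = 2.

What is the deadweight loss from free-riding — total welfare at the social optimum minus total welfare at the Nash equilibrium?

Neighbor i's FOC: ∂u_i/∂c_i = α_i − c_i = 0, so c_i* = α_i.
NE contributions = (3, 4, 2); G = 9.
W^NE = (Σα)·G − ½Σα_i² = 9² − ½·29 = 66.5.
Planner sets c_i = Σα_j = 9 for every i, so G^SO = 3·9 = 27.
W^SO = (Σα)·G^SO − ½·3·(Σα)² = (3/2)·9² = 121.5.
Deadweight loss = W^SO − W^NE = 55.

55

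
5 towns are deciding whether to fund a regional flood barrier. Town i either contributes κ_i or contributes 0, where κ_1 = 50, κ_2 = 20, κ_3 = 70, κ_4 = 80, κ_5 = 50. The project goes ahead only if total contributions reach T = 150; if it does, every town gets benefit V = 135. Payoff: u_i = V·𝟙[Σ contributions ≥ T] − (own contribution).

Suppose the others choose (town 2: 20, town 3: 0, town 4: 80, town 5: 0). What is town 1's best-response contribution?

Others' total = 100. Contributing 50 brings total to 150 ≥ 150: gain V − κ_1 = 85.
Best response: 50.

50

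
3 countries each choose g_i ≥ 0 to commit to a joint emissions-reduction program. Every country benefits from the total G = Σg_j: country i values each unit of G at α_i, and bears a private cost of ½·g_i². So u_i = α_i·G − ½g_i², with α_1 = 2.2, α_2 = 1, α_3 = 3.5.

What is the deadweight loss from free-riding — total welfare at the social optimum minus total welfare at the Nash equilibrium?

31.49

Country i's FOC: ∂u_i/∂g_i = α_i − g_i = 0, so g_i* = α_i.
NE contributions = (2.2, 1, 3.5); G = 6.7.
W^NE = (Σα)·G − ½Σα_i² = 6.7² − ½·18.09 = 35.845.
Planner sets g_i = Σα_j = 6.7 for every i, so G^SO = 3·6.7 = 20.1.
W^SO = (Σα)·G^SO − ½·3·(Σα)² = (3/2)·6.7² = 67.335.
Deadweight loss = W^SO − W^NE = 31.49.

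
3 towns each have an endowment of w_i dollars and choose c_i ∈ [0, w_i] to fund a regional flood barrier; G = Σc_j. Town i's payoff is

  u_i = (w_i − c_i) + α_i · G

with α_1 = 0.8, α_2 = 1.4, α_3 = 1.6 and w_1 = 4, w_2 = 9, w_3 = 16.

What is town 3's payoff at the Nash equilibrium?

40

∂u_i/∂c_i = α_i − 1, so town i contributes w_i if α_i > 1, else 0.
α_i > 1 for i ∈ {2, 3}; NE contributions (0, 9, 16), G = 25.
u_3 = (16 − 16) + 1.6·25 = 40.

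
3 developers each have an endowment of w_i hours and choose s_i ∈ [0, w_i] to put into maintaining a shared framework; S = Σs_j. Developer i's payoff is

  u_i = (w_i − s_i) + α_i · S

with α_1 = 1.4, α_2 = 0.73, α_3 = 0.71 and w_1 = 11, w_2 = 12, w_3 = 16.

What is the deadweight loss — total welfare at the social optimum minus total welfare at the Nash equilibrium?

∂u_i/∂s_i = α_i − 1, so developer i contributes w_i if α_i > 1, else 0.
α_i > 1 for i ∈ {1}; NE contributions (11, 0, 0), S = 11.
W^NE = Σw_i − S^NE + (Σα_i)·S^NE = 39 + 1.84·11 = 59.24.
Planner: ∂(Σu_j)/∂s_i = Σα_j − 1 = 1.84 > 0, so everyone contributes w_i; S^SO = 39, W^SO = 39 + 1.84·39 = 110.76.
Deadweight loss = 51.52.

51.52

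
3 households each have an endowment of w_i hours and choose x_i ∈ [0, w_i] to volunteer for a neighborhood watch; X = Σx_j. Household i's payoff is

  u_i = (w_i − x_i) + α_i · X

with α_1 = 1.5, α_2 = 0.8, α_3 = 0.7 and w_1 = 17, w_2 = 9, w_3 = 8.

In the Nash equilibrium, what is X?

17

∂u_i/∂x_i = α_i − 1, so household i contributes w_i if α_i > 1, else 0.
α_i > 1 for i ∈ {1}; NE contributions (17, 0, 0), X = 17.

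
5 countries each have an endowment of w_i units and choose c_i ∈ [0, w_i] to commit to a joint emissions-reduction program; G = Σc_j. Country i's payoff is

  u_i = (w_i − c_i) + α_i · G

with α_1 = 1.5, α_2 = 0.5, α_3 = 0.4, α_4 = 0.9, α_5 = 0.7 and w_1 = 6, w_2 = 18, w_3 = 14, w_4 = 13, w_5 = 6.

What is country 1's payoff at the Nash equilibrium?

9

∂u_i/∂c_i = α_i − 1, so country i contributes w_i if α_i > 1, else 0.
α_i > 1 for i ∈ {1}; NE contributions (6, 0, 0, 0, 0), G = 6.
u_1 = (6 − 6) + 1.5·6 = 9.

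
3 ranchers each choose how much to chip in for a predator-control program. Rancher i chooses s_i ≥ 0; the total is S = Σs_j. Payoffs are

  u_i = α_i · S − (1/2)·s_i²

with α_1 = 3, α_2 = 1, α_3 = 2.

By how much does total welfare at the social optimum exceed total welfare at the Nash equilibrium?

25

Rancher i's FOC: ∂u_i/∂s_i = α_i − s_i = 0, so s_i* = α_i.
NE contributions = (3, 1, 2); S = 6.
W^NE = (Σα)·S − ½Σα_i² = 6² − ½·14 = 29.
Planner sets s_i = Σα_j = 6 for every i, so S^SO = 3·6 = 18.
W^SO = (Σα)·S^SO − ½·3·(Σα)² = (3/2)·6² = 54.
Deadweight loss = W^SO − W^NE = 25.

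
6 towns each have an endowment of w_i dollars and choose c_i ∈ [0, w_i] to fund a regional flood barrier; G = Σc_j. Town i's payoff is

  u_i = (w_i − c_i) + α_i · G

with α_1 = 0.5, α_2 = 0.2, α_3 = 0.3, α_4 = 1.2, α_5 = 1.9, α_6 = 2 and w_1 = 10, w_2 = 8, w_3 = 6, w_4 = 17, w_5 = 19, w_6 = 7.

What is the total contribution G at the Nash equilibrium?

43

∂u_i/∂c_i = α_i − 1, so town i contributes w_i if α_i > 1, else 0.
α_i > 1 for i ∈ {4, 5, 6}; NE contributions (0, 0, 0, 17, 19, 7), G = 43.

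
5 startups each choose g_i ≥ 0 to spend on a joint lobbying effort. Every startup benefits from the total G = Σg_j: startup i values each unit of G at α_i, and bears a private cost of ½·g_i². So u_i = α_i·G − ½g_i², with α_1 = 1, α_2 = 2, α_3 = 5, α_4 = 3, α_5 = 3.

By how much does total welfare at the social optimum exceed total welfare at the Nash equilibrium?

318

Startup i's FOC: ∂u_i/∂g_i = α_i − g_i = 0, so g_i* = α_i.
NE contributions = (1, 2, 5, 3, 3); G = 14.
W^NE = (Σα)·G − ½Σα_i² = 14² − ½·48 = 172.
Planner sets g_i = Σα_j = 14 for every i, so G^SO = 5·14 = 70.
W^SO = (Σα)·G^SO − ½·5·(Σα)² = (5/2)·14² = 490.
Deadweight loss = W^SO − W^NE = 318.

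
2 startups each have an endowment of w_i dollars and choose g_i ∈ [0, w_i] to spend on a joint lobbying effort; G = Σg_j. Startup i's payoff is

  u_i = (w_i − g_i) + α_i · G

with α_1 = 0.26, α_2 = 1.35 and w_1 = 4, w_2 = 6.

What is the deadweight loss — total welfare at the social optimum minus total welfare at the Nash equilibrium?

∂u_i/∂g_i = α_i − 1, so startup i contributes w_i if α_i > 1, else 0.
α_i > 1 for i ∈ {2}; NE contributions (0, 6), G = 6.
W^NE = Σw_i − G^NE + (Σα_i)·G^NE = 10 + 0.61·6 = 13.66.
Planner: ∂(Σu_j)/∂g_i = Σα_j − 1 = 0.61 > 0, so everyone contributes w_i; G^SO = 10, W^SO = 10 + 0.61·10 = 16.1.
Deadweight loss = 2.44.

2.44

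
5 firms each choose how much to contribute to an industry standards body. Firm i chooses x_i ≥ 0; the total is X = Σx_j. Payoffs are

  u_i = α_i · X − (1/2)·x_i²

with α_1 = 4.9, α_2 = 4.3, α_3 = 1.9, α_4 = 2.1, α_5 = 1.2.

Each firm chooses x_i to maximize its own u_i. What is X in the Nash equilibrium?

14.4

Firm i's FOC: ∂u_i/∂x_i = α_i − x_i = 0, so x_i* = α_i.
NE contributions = (4.9, 4.3, 1.9, 2.1, 1.2); X = 14.4.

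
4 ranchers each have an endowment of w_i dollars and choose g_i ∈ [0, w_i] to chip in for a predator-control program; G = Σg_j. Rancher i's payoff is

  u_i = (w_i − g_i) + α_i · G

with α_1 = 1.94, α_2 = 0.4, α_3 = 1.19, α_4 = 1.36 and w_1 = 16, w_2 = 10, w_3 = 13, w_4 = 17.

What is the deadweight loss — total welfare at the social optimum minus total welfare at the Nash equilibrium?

38.9

∂u_i/∂g_i = α_i − 1, so rancher i contributes w_i if α_i > 1, else 0.
α_i > 1 for i ∈ {1, 3, 4}; NE contributions (16, 0, 13, 17), G = 46.
W^NE = Σw_i − G^NE + (Σα_i)·G^NE = 56 + 3.89·46 = 234.94.
Planner: ∂(Σu_j)/∂g_i = Σα_j − 1 = 3.89 > 0, so everyone contributes w_i; G^SO = 56, W^SO = 56 + 3.89·56 = 273.84.
Deadweight loss = 38.9.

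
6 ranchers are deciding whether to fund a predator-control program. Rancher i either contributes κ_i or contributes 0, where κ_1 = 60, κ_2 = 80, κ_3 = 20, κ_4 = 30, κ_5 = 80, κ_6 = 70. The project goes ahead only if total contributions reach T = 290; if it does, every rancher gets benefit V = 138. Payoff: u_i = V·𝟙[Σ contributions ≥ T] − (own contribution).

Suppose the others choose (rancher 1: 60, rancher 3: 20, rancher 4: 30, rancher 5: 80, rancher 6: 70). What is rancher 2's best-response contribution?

80

Others' total = 260. Contributing 80 brings total to 340 ≥ 290: gain V − κ_2 = 58.
Best response: 80.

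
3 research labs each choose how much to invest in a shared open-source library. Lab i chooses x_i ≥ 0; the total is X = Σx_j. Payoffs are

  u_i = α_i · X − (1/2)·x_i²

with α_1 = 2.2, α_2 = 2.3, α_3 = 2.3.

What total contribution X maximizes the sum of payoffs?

20.4

Planner FOC: ∂(Σu_j)/∂x_i = (Σα_j) − x_i = 0, so x_i^SO = Σα_j = 6.8 for every i; X^SO = 20.4.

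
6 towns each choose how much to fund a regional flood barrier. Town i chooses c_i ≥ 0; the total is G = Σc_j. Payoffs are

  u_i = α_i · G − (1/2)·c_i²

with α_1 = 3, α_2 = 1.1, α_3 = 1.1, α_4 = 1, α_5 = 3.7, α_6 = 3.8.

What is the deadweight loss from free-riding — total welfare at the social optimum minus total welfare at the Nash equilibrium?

395.655

Town i's FOC: ∂u_i/∂c_i = α_i − c_i = 0, so c_i* = α_i.
NE contributions = (3, 1.1, 1.1, 1, 3.7, 3.8); G = 13.7.
W^NE = (Σα)·G − ½Σα_i² = 13.7² − ½·40.55 = 167.415.
Planner sets c_i = Σα_j = 13.7 for every i, so G^SO = 6·13.7 = 82.2.
W^SO = (Σα)·G^SO − ½·6·(Σα)² = (6/2)·13.7² = 563.07.
Deadweight loss = W^SO − W^NE = 395.655.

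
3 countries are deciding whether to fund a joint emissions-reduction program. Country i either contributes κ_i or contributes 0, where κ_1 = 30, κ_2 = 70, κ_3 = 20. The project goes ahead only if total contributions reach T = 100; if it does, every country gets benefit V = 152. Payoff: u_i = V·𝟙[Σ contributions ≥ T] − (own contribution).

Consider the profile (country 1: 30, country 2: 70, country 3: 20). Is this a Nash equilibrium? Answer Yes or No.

Total = 120 ≥ 100: provided.
Country 1 (pledges 30, payoff 122): dropping to 0 → total 90, payoff 0. No gain.
Country 2 (pledges 70, payoff 82): dropping to 0 → total 50, payoff 0. No gain.
Country 3 (pledges 20, payoff 132): dropping to 0 → total 100, payoff 152. Profitable deviation.

No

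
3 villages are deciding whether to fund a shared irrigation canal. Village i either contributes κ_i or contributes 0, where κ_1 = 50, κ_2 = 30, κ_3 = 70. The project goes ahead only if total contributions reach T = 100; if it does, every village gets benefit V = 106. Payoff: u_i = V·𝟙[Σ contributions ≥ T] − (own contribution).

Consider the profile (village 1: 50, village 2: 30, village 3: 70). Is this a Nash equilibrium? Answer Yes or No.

Total = 150 ≥ 100: provided.
Village 1 (pledges 50, payoff 56): dropping to 0 → total 100, payoff 106. Profitable deviation.

No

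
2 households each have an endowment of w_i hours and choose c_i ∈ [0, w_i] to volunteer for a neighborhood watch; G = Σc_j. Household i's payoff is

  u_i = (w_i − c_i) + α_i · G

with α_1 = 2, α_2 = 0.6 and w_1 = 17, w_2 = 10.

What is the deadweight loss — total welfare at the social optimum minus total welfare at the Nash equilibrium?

∂u_i/∂c_i = α_i − 1, so household i contributes w_i if α_i > 1, else 0.
α_i > 1 for i ∈ {1}; NE contributions (17, 0), G = 17.
W^NE = Σw_i − G^NE + (Σα_i)·G^NE = 27 + 1.6·17 = 54.2.
Planner: ∂(Σu_j)/∂c_i = Σα_j − 1 = 1.6 > 0, so everyone contributes w_i; G^SO = 27, W^SO = 27 + 1.6·27 = 70.2.
Deadweight loss = 16.

16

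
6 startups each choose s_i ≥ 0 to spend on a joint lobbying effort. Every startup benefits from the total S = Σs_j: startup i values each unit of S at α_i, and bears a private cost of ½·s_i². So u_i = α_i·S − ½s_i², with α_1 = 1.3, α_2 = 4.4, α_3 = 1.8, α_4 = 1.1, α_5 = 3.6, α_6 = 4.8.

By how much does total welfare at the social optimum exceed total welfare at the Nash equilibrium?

Startup i's FOC: ∂u_i/∂s_i = α_i − s_i = 0, so s_i* = α_i.
NE contributions = (1.3, 4.4, 1.8, 1.1, 3.6, 4.8); S = 17.
W^NE = (Σα)·S − ½Σα_i² = 17² − ½·61.5 = 258.25.
Planner sets s_i = Σα_j = 17 for every i, so S^SO = 6·17 = 102.
W^SO = (Σα)·S^SO − ½·6·(Σα)² = (6/2)·17² = 867.
Deadweight loss = W^SO − W^NE = 608.75.

608.75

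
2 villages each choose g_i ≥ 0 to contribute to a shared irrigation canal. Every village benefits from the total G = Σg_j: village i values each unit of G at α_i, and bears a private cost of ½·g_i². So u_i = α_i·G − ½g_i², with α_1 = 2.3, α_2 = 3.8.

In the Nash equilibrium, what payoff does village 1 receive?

Village i's FOC: ∂u_i/∂g_i = α_i − g_i = 0, so g_i* = α_i.
NE contributions = (2.3, 3.8); G = 6.1.
u_1 = α_1·G − ½·(g_1)² = 2.3·6.1 − ½·2.3² = 11.385.

11.385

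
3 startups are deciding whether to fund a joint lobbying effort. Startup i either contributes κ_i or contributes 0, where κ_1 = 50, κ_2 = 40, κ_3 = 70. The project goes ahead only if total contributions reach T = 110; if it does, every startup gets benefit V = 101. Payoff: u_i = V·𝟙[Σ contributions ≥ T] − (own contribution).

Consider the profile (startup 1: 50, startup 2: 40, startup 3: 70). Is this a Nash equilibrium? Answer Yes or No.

No

Total = 160 ≥ 110: provided.
Startup 1 (pledges 50, payoff 51): dropping to 0 → total 110, payoff 101. Profitable deviation.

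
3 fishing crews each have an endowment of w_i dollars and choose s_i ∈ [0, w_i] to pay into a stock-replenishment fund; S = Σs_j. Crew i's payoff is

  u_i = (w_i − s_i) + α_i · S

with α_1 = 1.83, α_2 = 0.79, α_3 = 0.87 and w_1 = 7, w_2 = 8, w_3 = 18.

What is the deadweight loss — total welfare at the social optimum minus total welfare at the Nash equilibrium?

∂u_i/∂s_i = α_i − 1, so crew i contributes w_i if α_i > 1, else 0.
α_i > 1 for i ∈ {1}; NE contributions (7, 0, 0), S = 7.
W^NE = Σw_i − S^NE + (Σα_i)·S^NE = 33 + 2.49·7 = 50.43.
Planner: ∂(Σu_j)/∂s_i = Σα_j − 1 = 2.49 > 0, so everyone contributes w_i; S^SO = 33, W^SO = 33 + 2.49·33 = 115.17.
Deadweight loss = 64.74.

64.74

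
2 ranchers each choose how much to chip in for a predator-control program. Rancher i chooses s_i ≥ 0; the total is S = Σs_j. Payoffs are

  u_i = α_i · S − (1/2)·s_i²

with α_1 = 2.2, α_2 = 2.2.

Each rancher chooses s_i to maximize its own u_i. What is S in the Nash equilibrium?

Rancher i's FOC: ∂u_i/∂s_i = α_i − s_i = 0, so s_i* = α_i.
NE contributions = (2.2, 2.2); S = 4.4.

4.4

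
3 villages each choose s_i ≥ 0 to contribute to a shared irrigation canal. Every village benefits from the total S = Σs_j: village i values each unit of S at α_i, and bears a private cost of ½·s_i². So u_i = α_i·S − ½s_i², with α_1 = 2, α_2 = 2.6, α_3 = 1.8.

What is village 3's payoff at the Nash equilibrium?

Village i's FOC: ∂u_i/∂s_i = α_i − s_i = 0, so s_i* = α_i.
NE contributions = (2, 2.6, 1.8); S = 6.4.
u_3 = α_3·S − ½·(s_3)² = 1.8·6.4 − ½·1.8² = 9.9.

9.9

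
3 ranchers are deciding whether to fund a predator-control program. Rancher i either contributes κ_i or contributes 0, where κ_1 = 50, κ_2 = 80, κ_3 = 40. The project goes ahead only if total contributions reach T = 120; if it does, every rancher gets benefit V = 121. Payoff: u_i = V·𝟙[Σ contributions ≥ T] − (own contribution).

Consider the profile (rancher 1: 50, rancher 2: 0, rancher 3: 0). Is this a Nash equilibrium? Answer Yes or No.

Total = 50 < 120: not provided.
Rancher 1 (pledges 50, payoff -50): dropping to 0 → total 0, payoff 0. Profitable deviation.

No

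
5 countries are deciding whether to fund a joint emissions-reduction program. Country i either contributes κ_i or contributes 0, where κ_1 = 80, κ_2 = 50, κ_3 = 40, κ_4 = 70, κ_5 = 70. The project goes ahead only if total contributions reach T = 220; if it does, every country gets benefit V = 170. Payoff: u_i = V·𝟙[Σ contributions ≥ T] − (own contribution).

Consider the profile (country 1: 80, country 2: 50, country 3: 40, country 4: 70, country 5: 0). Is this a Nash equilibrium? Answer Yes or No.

Yes

Total = 240 ≥ 220: provided.
Country 1 (pledges 80, payoff 90): dropping to 0 → total 160, payoff 0. No gain.
Country 2 (pledges 50, payoff 120): dropping to 0 → total 190, payoff 0. No gain.
Country 3 (pledges 40, payoff 130): dropping to 0 → total 200, payoff 0. No gain.
Country 4 (pledges 70, payoff 100): dropping to 0 → total 170, payoff 0. No gain.
Country 5 (pledges 0, payoff 170): pledging 70 → total 310, payoff 100. No gain.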